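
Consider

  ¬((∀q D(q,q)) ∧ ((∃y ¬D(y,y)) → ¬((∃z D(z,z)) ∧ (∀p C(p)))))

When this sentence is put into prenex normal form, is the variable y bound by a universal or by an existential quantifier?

Rewrite implications/biconditionals: A → B as ¬A ∨ B.
  ¬((∀q D(q,q)) ∧ (¬(∃y ¬D(y,y)) ∨ ¬((∃z D(z,z)) ∧ (∀p C(p)))))
Push ¬ through the quantifiers and connectives to reach negation normal form:
  (∃q ¬D(q,q)) ∨ (∃y ¬D(y,y)) ∧ (∃z D(z,z)) ∧ (∀p C(p))
All bound variables are already distinct, so no renaming is needed.
Finally move all quantifiers to the prefix:
  ∃q ∃y ∃z ∀p (¬D(q,q) ∨ ¬D(y,y) ∧ D(z,z) ∧ C(p))
The quantifier ∃y sits under an even number of negations (counting the antecedent side of each →), so it remains existential.

existential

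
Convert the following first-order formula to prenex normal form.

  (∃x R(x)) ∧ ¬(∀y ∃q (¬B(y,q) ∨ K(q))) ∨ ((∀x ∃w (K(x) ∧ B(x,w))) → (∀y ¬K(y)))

First replace A → B with ¬A ∨ B.
  (∃x R(x)) ∧ ¬(∀y ∃q (¬B(y,q) ∨ K(q))) ∨ ¬(∀x ∃w (K(x) ∧ B(x,w))) ∨ (∀y ¬K(y))
Move each ¬ inward, flipping quantifiers it crosses:
  (∃x R(x)) ∧ (∃y ∀q (B(y,q) ∧ ¬K(q))) ∨ (∃x ∀w (¬K(x) ∨ ¬B(x,w))) ∨ (∀y ¬K(y))
Give each quantifier a distinct variable: x↦t, y↦w1.
  (∃x R(x)) ∧ (∃y ∀q (B(y,q) ∧ ¬K(q))) ∨ (∃t ∀w (¬K(t) ∨ ¬B(t,w))) ∨ (∀w1 ¬K(w1))
Finally move all quantifiers to the prefix:
  ∃x ∃y ∀q ∃t ∀w ∀w1 (R(x) ∧ B(y,q) ∧ ¬K(q) ∨ ¬K(t) ∨ ¬B(t,w) ∨ ¬K(w1))

∃x ∃y ∀q ∃t ∀w ∀w1 (R(x) ∧ B(y,q) ∧ ¬K(q) ∨ ¬K(t) ∨ ¬B(t,w) ∨ ¬K(w1))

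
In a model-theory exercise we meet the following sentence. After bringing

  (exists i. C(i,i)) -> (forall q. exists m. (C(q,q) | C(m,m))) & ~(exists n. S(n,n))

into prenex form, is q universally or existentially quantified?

universal

Eliminate → and ↔ using ¬ and ∨.
  ~(exists i. C(i,i)) | (forall q. exists m. (C(q,q) | C(m,m))) & ~(exists n. S(n,n))
Move each ¬ inward, flipping quantifiers it crosses:
  (forall i. ~C(i,i)) | (forall q. exists m. (C(q,q) | C(m,m))) & (forall n. ~S(n,n))
All bound variables are already distinct, so no renaming is needed.
Pull the quantifiers to the front (each side's bound variable is not free in the other side):
  forall i. forall q. exists m. forall n. (~C(i,i) | (C(q,q) | C(m,m)) & ~S(n,n))
The quantifier forall q sits under an even number of negations (counting the antecedent side of each →), so it remains universal.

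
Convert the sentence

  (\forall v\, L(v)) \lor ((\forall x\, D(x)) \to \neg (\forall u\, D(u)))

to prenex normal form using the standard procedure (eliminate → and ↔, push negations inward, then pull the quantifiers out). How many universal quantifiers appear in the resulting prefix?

Rewrite implications/biconditionals: A → B as ¬A ∨ B.
  (\forall v\, L(v)) \lor \neg (\forall x\, D(x)) \lor \neg (\forall u\, D(u))
Move each ¬ inward, flipping quantifiers it crosses:
  (\forall v\, L(v)) \lor (\exists x\, \neg D(x)) \lor (\exists u\, \neg D(u))
All bound variables are already distinct, so no renaming is needed.
Extract every quantifier outward, since the variables are now distinct and don't occur free across branches:
  \forall v\, \exists x\, \exists u\, (L(v) \lor \neg D(x) \lor \neg D(u))
The prefix is \forall v \exists x \exists u: 1 universal, 2 existential.

1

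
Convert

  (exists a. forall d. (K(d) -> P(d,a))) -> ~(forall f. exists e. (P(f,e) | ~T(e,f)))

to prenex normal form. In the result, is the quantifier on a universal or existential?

universal

First replace A → B with ¬A ∨ B.
  ~(exists a. forall d. (~K(d) | P(d,a))) | ~(forall f. exists e. (P(f,e) | ~T(e,f)))
Drive negations inward (¬∀x A ≡ ∃x ¬A, ¬∃x A ≡ ∀x ¬A, De Morgan for ∧/∨):
  (forall a. exists d. (K(d) & ~P(d,a))) | (exists f. forall e. (~P(f,e) & T(e,f)))
Extract every quantifier outward, since the variables are now distinct and don't occur free across branches:
  forall a. exists d. exists f. forall e. (K(d) & ~P(d,a) | ~P(f,e) & T(e,f))
The quantifier exists a sits under an odd number of negations (counting the antecedent side of each →), so it flips to forall a.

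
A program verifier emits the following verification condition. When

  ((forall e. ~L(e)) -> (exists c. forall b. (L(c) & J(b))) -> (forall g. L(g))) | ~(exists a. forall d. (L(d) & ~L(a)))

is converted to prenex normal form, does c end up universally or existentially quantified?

Rewrite implications/biconditionals: A → B as ¬A ∨ B.
  ~(forall e. ~L(e)) | ~(exists c. forall b. (L(c) & J(b))) | (forall g. L(g)) | ~(exists a. forall d. (L(d) & ~L(a)))
Move each ¬ inward, flipping quantifiers it crosses:
  (exists e. L(e)) | (forall c. exists b. (~L(c) | ~J(b))) | (forall g. L(g)) | (forall a. exists d. (~L(d) | L(a)))
Finally move all quantifiers to the prefix:
  exists e. forall c. exists b. forall g. forall a. exists d. (L(e) | ~L(c) | ~J(b) | L(g) | ~L(d) | L(a))
The quantifier exists c sits under an odd number of negations (counting the antecedent side of each →), so it flips to forall c.

universal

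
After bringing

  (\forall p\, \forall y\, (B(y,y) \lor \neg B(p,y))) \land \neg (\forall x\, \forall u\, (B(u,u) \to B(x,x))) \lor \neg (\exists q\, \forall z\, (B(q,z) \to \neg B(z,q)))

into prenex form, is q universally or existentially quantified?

First replace A → B with ¬A ∨ B.
  (\forall p\, \forall y\, (B(y,y) \lor \neg B(p,y))) \land \neg (\forall x\, \forall u\, (\neg B(u,u) \lor B(x,x))) \lor \neg (\exists q\, \forall z\, (\neg B(q,z) \lor \neg B(z,q)))
Move each ¬ inward, flipping quantifiers it crosses:
  (\forall p\, \forall y\, (B(y,y) \lor \neg B(p,y))) \land (\exists x\, \exists u\, (B(u,u) \land \neg B(x,x))) \lor (\forall q\, \exists z\, (B(q,z) \land B(z,q)))
All bound variables are already distinct, so no renaming is needed.
Pull the quantifiers to the front (each side's bound variable is not free in the other side):
  \forall p\, \forall y\, \exists x\, \exists u\, \forall q\, \exists z\, ((B(y,y) \lor \neg B(p,y)) \land B(u,u) \land \neg B(x,x) \lor B(q,z) \land B(z,q))
The quantifier \exists q sits under an odd number of negations (counting the antecedent side of each →), so it flips to \forall q.

universal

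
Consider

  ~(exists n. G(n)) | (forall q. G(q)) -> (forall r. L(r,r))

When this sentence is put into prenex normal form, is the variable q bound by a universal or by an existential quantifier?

Rewrite implications/biconditionals: A → B as ¬A ∨ B.
  ~(~(exists n. G(n)) | (forall q. G(q))) | (forall r. L(r,r))
Move each ¬ inward, flipping quantifiers it crosses:
  (exists n. G(n)) & (exists q. ~G(q)) | (forall r. L(r,r))
Pull the quantifiers to the front (each side's bound variable is not free in the other side):
  exists n. exists q. forall r. (G(n) & ~G(q) | L(r,r))
The quantifier forall q sits under an odd number of negations (counting the antecedent side of each →), so it flips to exists q.

existential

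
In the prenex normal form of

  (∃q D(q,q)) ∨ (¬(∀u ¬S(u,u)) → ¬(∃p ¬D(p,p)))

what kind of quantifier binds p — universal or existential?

universal

Rewrite implications/biconditionals: A → B as ¬A ∨ B.
  (∃q D(q,q)) ∨ ¬¬(∀u ¬S(u,u)) ∨ ¬(∃p ¬D(p,p))
Push ¬ through the quantifiers and connectives to reach negation normal form:
  (∃q D(q,q)) ∨ (∀u ¬S(u,u)) ∨ (∀p D(p,p))
All bound variables are already distinct, so no renaming is needed.
Extract every quantifier outward, since the variables are now distinct and don't occur free across branches:
  ∃q ∀u ∀p (D(q,q) ∨ ¬S(u,u) ∨ D(p,p))
The quantifier ∃p sits under an odd number of negations (counting the antecedent side of each →), so it flips to ∀p.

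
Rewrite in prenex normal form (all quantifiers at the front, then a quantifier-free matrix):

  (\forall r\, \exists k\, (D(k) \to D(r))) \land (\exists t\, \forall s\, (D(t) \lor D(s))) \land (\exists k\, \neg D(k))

\forall r\, \exists k\, \exists t\, \forall s\, \exists u1\, ((\neg D(k) \lor D(r)) \land (D(t) \lor D(s)) \land \neg D(u1))

Eliminate → and ↔ using ¬ and ∨.
  (\forall r\, \exists k\, (\neg D(k) \lor D(r))) \land (\exists t\, \forall s\, (D(t) \lor D(s))) \land (\exists k\, \neg D(k))
Standardize variables apart so no two quantifiers bind the same name: k↦u1.
  (\forall r\, \exists k\, (\neg D(k) \lor D(r))) \land (\exists t\, \forall s\, (D(t) \lor D(s))) \land (\exists u1\, \neg D(u1))
Pull the quantifiers to the front (each side's bound variable is not free in the other side):
  \forall r\, \exists k\, \exists t\, \forall s\, \exists u1\, ((\neg D(k) \lor D(r)) \land (D(t) \lor D(s)) \land \neg D(u1))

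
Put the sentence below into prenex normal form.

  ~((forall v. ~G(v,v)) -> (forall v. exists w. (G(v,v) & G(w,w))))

First replace A → B with ¬A ∨ B.
  ~(~(forall v. ~G(v,v)) | (forall v. exists w. (G(v,v) & G(w,w))))
Push ¬ through the quantifiers and connectives to reach negation normal form:
  (forall v. ~G(v,v)) & (exists v. forall w. (~G(v,v) | ~G(w,w)))
Rename bound variables to avoid capture: v↦a.
  (forall v. ~G(v,v)) & (exists a. forall w. (~G(a,a) | ~G(w,w)))
Finally move all quantifiers to the prefix:
  forall v. exists a. forall w. (~G(v,v) & (~G(a,a) | ~G(w,w)))

forall v. exists a. forall w. (~G(v,v) & (~G(a,a) | ~G(w,w)))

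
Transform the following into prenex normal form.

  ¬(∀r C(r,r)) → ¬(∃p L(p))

First replace A → B with ¬A ∨ B.
  ¬¬(∀r C(r,r)) ∨ ¬(∃p L(p))
Move each ¬ inward, flipping quantifiers it crosses:
  (∀r C(r,r)) ∨ (∀p ¬L(p))
Pull the quantifiers to the front (each side's bound variable is not free in the other side):
  ∀r ∀p (C(r,r) ∨ ¬L(p))

∀r ∀p (C(r,r) ∨ ¬L(p))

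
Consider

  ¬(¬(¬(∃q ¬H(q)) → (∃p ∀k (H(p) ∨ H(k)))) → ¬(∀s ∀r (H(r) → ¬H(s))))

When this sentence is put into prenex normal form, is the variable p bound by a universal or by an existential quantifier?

Rewrite implications/biconditionals: A → B as ¬A ∨ B.
  ¬(¬¬(¬¬(∃q ¬H(q)) ∨ (∃p ∀k (H(p) ∨ H(k)))) ∨ ¬(∀s ∀r (¬H(r) ∨ ¬H(s))))
Move each ¬ inward, flipping quantifiers it crosses:
  (∀q H(q)) ∧ (∀p ∃k (¬H(p) ∧ ¬H(k))) ∧ (∀s ∀r (¬H(r) ∨ ¬H(s)))
All bound variables are already distinct, so no renaming is needed.
Pull the quantifiers to the front (each side's bound variable is not free in the other side):
  ∀q ∀p ∃k ∀s ∀r (H(q) ∧ ¬H(p) ∧ ¬H(k) ∧ (¬H(r) ∨ ¬H(s)))
The quantifier ∃p sits under an odd number of negations (counting the antecedent side of each →), so it flips to ∀p.

universal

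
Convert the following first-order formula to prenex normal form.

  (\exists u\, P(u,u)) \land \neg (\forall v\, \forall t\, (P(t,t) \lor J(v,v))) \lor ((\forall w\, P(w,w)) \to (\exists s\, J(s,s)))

Eliminate → and ↔ using ¬ and ∨.
  (\exists u\, P(u,u)) \land \neg (\forall v\, \forall t\, (P(t,t) \lor J(v,v))) \lor \neg (\forall w\, P(w,w)) \lor (\exists s\, J(s,s))
Drive negations inward (¬∀x A ≡ ∃x ¬A, ¬∃x A ≡ ∀x ¬A, De Morgan for ∧/∨):
  (\exists u\, P(u,u)) \land (\exists v\, \exists t\, (\neg P(t,t) \land \neg J(v,v))) \lor (\exists w\, \neg P(w,w)) \lor (\exists s\, J(s,s))
Finally move all quantifiers to the prefix:
  \exists u\, \exists v\, \exists t\, \exists w\, \exists s\, (P(u,u) \land \neg P(t,t) \land \neg J(v,v) \lor \neg P(w,w) \lor J(s,s))

\exists u\, \exists v\, \exists t\, \exists w\, \exists s\, (P(u,u) \land \neg P(t,t) \land \neg J(v,v) \lor \neg P(w,w) \lor J(s,s))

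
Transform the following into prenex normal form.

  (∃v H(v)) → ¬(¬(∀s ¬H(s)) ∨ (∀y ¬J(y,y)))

Eliminate → and ↔ using ¬ and ∨.
  ¬(∃v H(v)) ∨ ¬(¬(∀s ¬H(s)) ∨ (∀y ¬J(y,y)))
Push ¬ through the quantifiers and connectives to reach negation normal form:
  (∀v ¬H(v)) ∨ (∀s ¬H(s)) ∧ (∃y J(y,y))
All bound variables are already distinct, so no renaming is needed.
Extract every quantifier outward, since the variables are now distinct and don't occur free across branches:
  ∀v ∀s ∃y (¬H(v) ∨ ¬H(s) ∧ J(y,y))

∀v ∀s ∃y (¬H(v) ∨ ¬H(s) ∧ J(y,y))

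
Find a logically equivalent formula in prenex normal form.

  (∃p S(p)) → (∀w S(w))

∀p ∀w (¬S(p) ∨ S(w))

Eliminate → and ↔ using ¬ and ∨.
  ¬(∃p S(p)) ∨ (∀w S(w))
Move each ¬ inward, flipping quantifiers it crosses:
  (∀p ¬S(p)) ∨ (∀w S(w))
All bound variables are already distinct, so no renaming is needed.
Pull the quantifiers to the front (each side's bound variable is not free in the other side):
  ∀p ∀w (¬S(p) ∨ S(w))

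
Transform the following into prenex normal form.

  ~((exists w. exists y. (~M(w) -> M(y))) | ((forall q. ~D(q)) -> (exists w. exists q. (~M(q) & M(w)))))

First replace A → B with ¬A ∨ B.
  ~((exists w. exists y. (~~M(w) | M(y))) | ~(forall q. ~D(q)) | (exists w. exists q. (~M(q) & M(w))))
Drive negations inward (¬∀x A ≡ ∃x ¬A, ¬∃x A ≡ ∀x ¬A, De Morgan for ∧/∨):
  (forall w. forall y. (~M(w) & ~M(y))) & (forall q. ~D(q)) & (forall w. forall q. (M(q) | ~M(w)))
Rename bound variables to avoid capture: w↦b, q↦x1.
  (forall w. forall y. (~M(w) & ~M(y))) & (forall q. ~D(q)) & (forall b. forall x1. (M(x1) | ~M(b)))
Extract every quantifier outward, since the variables are now distinct and don't occur free across branches:
  forall w. forall y. forall q. forall b. forall x1. (~M(w) & ~M(y) & ~D(q) & (M(x1) | ~M(b)))

forall w. forall y. forall q. forall b. forall x1. (~M(w) & ~M(y) & ~D(q) & (M(x1) | ~M(b)))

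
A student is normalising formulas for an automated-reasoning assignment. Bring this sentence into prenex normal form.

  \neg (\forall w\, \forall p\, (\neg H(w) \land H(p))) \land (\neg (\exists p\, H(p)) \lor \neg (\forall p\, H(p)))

\exists w\, \exists p\, \forall y\, \exists z1\, ((H(w) \lor \neg H(p)) \land (\neg H(y) \lor \neg H(z1)))

Move each ¬ inward, flipping quantifiers it crosses:
  (\exists w\, \exists p\, (H(w) \lor \neg H(p))) \land ((\forall p\, \neg H(p)) \lor (\exists p\, \neg H(p)))
Give each quantifier a distinct variable: p↦y, p↦z1.
  (\exists w\, \exists p\, (H(w) \lor \neg H(p))) \land ((\forall y\, \neg H(y)) \lor (\exists z1\, \neg H(z1)))
Pull the quantifiers to the front (each side's bound variable is not free in the other side):
  \exists w\, \exists p\, \forall y\, \exists z1\, ((H(w) \lor \neg H(p)) \land (\neg H(y) \lor \neg H(z1)))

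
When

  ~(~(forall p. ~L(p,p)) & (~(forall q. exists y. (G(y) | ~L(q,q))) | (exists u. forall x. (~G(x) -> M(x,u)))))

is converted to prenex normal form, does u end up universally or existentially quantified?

universal

First replace A → B with ¬A ∨ B.
  ~(~(forall p. ~L(p,p)) & (~(forall q. exists y. (G(y) | ~L(q,q))) | (exists u. forall x. (~~G(x) | M(x,u)))))
Move each ¬ inward, flipping quantifiers it crosses:
  (forall p. ~L(p,p)) | (forall q. exists y. (G(y) | ~L(q,q))) & (forall u. exists x. (~G(x) & ~M(x,u)))
Extract every quantifier outward, since the variables are now distinct and don't occur free across branches:
  forall p. forall q. exists y. forall u. exists x. (~L(p,p) | (G(y) | ~L(q,q)) & ~G(x) & ~M(x,u))
The quantifier exists u sits under an odd number of negations (counting the antecedent side of each →), so it flips to forall u.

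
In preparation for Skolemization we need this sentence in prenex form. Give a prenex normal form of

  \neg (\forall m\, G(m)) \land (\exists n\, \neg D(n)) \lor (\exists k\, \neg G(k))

Move each ¬ inward, flipping quantifiers it crosses:
  (\exists m\, \neg G(m)) \land (\exists n\, \neg D(n)) \lor (\exists k\, \neg G(k))
All bound variables are already distinct, so no renaming is needed.
Extract every quantifier outward, since the variables are now distinct and don't occur free across branches:
  \exists m\, \exists n\, \exists k\, (\neg G(m) \land \neg D(n) \lor \neg G(k))

\exists m\, \exists n\, \exists k\, (\neg G(m) \land \neg D(n) \lor \neg G(k))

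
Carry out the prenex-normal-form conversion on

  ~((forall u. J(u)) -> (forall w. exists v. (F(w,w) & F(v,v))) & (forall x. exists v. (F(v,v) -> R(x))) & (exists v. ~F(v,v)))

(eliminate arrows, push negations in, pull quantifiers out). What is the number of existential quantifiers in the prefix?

2

First replace A → B with ¬A ∨ B.
  ~(~(forall u. J(u)) | (forall w. exists v. (F(w,w) & F(v,v))) & (forall x. exists v. (~F(v,v) | R(x))) & (exists v. ~F(v,v)))
Move each ¬ inward, flipping quantifiers it crosses:
  (forall u. J(u)) & ((exists w. forall v. (~F(w,w) | ~F(v,v))) | (exists x. forall v. (F(v,v) & ~R(x))) | (forall v. F(v,v)))
Standardize variables apart so no two quantifiers bind the same name: v↦c, v↦s.
  (forall u. J(u)) & ((exists w. forall v. (~F(w,w) | ~F(v,v))) | (exists x. forall c. (F(c,c) & ~R(x))) | (forall s. F(s,s)))
Finally move all quantifiers to the prefix:
  forall u. exists w. forall v. exists x. forall c. forall s. (J(u) & (~F(w,w) | ~F(v,v) | F(c,c) & ~R(x) | F(s,s)))
The prefix is forall u exists w forall v exists x forall c forall s: 4 universal, 2 existential.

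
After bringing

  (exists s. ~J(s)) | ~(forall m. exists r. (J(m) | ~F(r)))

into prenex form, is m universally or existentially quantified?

Drive negations inward (¬∀x A ≡ ∃x ¬A, ¬∃x A ≡ ∀x ¬A, De Morgan for ∧/∨):
  (exists s. ~J(s)) | (exists m. forall r. (~J(m) & F(r)))
All bound variables are already distinct, so no renaming is needed.
Extract every quantifier outward, since the variables are now distinct and don't occur free across branches:
  exists s. exists m. forall r. (~J(s) | ~J(m) & F(r))
The quantifier forall m sits under an odd number of negations, so it flips to exists m.

existential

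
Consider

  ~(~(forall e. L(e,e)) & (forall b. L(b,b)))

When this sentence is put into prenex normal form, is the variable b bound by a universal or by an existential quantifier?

Drive negations inward (¬∀x A ≡ ∃x ¬A, ¬∃x A ≡ ∀x ¬A, De Morgan for ∧/∨):
  (forall e. L(e,e)) | (exists b. ~L(b,b))
Pull the quantifiers to the front (each side's bound variable is not free in the other side):
  forall e. exists b. (L(e,e) | ~L(b,b))
The quantifier forall b sits under an odd number of negations, so it flips to exists b.

existential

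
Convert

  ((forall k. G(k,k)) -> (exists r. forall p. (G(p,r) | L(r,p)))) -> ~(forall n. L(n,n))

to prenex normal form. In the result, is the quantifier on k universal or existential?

universal

Eliminate → and ↔ using ¬ and ∨.
  ~(~(forall k. G(k,k)) | (exists r. forall p. (G(p,r) | L(r,p)))) | ~(forall n. L(n,n))
Move each ¬ inward, flipping quantifiers it crosses:
  (forall k. G(k,k)) & (forall r. exists p. (~G(p,r) & ~L(r,p))) | (exists n. ~L(n,n))
Pull the quantifiers to the front (each side's bound variable is not free in the other side):
  forall k. forall r. exists p. exists n. (G(k,k) & ~G(p,r) & ~L(r,p) | ~L(n,n))
The quantifier forall k sits under an even number of negations (counting the antecedent side of each →), so it remains universal.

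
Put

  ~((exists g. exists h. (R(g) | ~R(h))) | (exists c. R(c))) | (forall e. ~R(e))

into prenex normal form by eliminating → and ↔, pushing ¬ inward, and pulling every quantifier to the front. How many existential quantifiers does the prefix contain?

Move each ¬ inward, flipping quantifiers it crosses:
  (forall g. forall h. (~R(g) & R(h))) & (forall c. ~R(c)) | (forall e. ~R(e))
Pull the quantifiers to the front (each side's bound variable is not free in the other side):
  forall g. forall h. forall c. forall e. (~R(g) & R(h) & ~R(c) | ~R(e))
The prefix is forall g forall h forall c forall e: 4 universal, 0 existential.

0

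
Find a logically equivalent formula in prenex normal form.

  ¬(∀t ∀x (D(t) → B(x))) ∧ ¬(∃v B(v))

∃t ∃x ∀v (D(t) ∧ ¬B(x) ∧ ¬B(v))

First replace A → B with ¬A ∨ B.
  ¬(∀t ∀x (¬D(t) ∨ B(x))) ∧ ¬(∃v B(v))
Move each ¬ inward, flipping quantifiers it crosses:
  (∃t ∃x (D(t) ∧ ¬B(x))) ∧ (∀v ¬B(v))
All bound variables are already distinct, so no renaming is needed.
Finally move all quantifiers to the prefix:
  ∃t ∃x ∀v (D(t) ∧ ¬B(x) ∧ ¬B(v))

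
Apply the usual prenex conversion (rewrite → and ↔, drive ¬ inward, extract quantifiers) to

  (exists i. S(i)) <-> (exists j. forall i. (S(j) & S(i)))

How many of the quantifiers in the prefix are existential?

First replace A → B with ¬A ∨ B; A ↔ B as (¬A ∨ B) ∧ (¬B ∨ A).
  (~(exists i. S(i)) | (exists j. forall i. (S(j) & S(i)))) & (~(exists j. forall i. (S(j) & S(i))) | (exists i. S(i)))
Move each ¬ inward, flipping quantifiers it crosses:
  ((forall i. ~S(i)) | (exists j. forall i. (S(j) & S(i)))) & ((forall j. exists i. (~S(j) | ~S(i))) | (exists i. S(i)))
Give each quantifier a distinct variable: i↦x1, j↦z1, i↦u, i↦p.
  ((forall i. ~S(i)) | (exists j. forall x1. (S(j) & S(x1)))) & ((forall z1. exists u. (~S(z1) | ~S(u))) | (exists p. S(p)))
Extract every quantifier outward, since the variables are now distinct and don't occur free across branches:
  forall i. exists j. forall x1. forall z1. exists u. exists p. ((~S(i) | S(j) & S(x1)) & (~S(z1) | ~S(u) | S(p)))
The prefix is forall i exists j forall x1 forall z1 exists u exists p: 3 universal, 3 existential.

3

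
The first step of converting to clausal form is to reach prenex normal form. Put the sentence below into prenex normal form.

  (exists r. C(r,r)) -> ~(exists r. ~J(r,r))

forall r. forall y. (~C(r,r) | J(y,y))

Rewrite implications/biconditionals: A → B as ¬A ∨ B.
  ~(exists r. C(r,r)) | ~(exists r. ~J(r,r))
Push ¬ through the quantifiers and connectives to reach negation normal form:
  (forall r. ~C(r,r)) | (forall r. J(r,r))
Give each quantifier a distinct variable: r↦y.
  (forall r. ~C(r,r)) | (forall y. J(y,y))
Pull the quantifiers to the front (each side's bound variable is not free in the other side):
  forall r. forall y. (~C(r,r) | J(y,y))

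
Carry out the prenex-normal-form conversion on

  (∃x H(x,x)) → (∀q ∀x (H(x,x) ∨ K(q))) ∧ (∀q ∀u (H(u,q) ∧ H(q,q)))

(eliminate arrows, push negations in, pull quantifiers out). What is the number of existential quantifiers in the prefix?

0

First replace A → B with ¬A ∨ B.
  ¬(∃x H(x,x)) ∨ (∀q ∀x (H(x,x) ∨ K(q))) ∧ (∀q ∀u (H(u,q) ∧ H(q,q)))
Drive negations inward (¬∀x A ≡ ∃x ¬A, ¬∃x A ≡ ∀x ¬A, De Morgan for ∧/∨):
  (∀x ¬H(x,x)) ∨ (∀q ∀x (H(x,x) ∨ K(q))) ∧ (∀q ∀u (H(u,q) ∧ H(q,q)))
Give each quantifier a distinct variable: x↦b, q↦y.
  (∀x ¬H(x,x)) ∨ (∀q ∀b (H(b,b) ∨ K(q))) ∧ (∀y ∀u (H(u,y) ∧ H(y,y)))
Pull the quantifiers to the front (each side's bound variable is not free in the other side):
  ∀x ∀q ∀b ∀y ∀u (¬H(x,x) ∨ (H(b,b) ∨ K(q)) ∧ H(u,y) ∧ H(y,y))
The prefix is ∀x ∀q ∀b ∀y ∀u: 5 universal, 0 existential.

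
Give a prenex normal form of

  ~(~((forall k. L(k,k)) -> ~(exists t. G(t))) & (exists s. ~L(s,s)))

exists k. forall t. forall s. (~L(k,k) | ~G(t) | L(s,s))

First replace A → B with ¬A ∨ B.
  ~(~(~(forall k. L(k,k)) | ~(exists t. G(t))) & (exists s. ~L(s,s)))
Push ¬ through the quantifiers and connectives to reach negation normal form:
  (exists k. ~L(k,k)) | (forall t. ~G(t)) | (forall s. L(s,s))
Extract every quantifier outward, since the variables are now distinct and don't occur free across branches:
  exists k. forall t. forall s. (~L(k,k) | ~G(t) | L(s,s))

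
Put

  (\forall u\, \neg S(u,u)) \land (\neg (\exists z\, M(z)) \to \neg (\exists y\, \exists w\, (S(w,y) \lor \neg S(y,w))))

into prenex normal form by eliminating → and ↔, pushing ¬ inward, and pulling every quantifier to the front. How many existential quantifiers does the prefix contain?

1

Rewrite implications/biconditionals: A → B as ¬A ∨ B.
  (\forall u\, \neg S(u,u)) \land (\neg \neg (\exists z\, M(z)) \lor \neg (\exists y\, \exists w\, (S(w,y) \lor \neg S(y,w))))
Drive negations inward (¬∀x A ≡ ∃x ¬A, ¬∃x A ≡ ∀x ¬A, De Morgan for ∧/∨):
  (\forall u\, \neg S(u,u)) \land ((\exists z\, M(z)) \lor (\forall y\, \forall w\, (\neg S(w,y) \land S(y,w))))
Pull the quantifiers to the front (each side's bound variable is not free in the other side):
  \forall u\, \exists z\, \forall y\, \forall w\, (\neg S(u,u) \land (M(z) \lor \neg S(w,y) \land S(y,w)))
The prefix is \forall u \exists z \forall y \forall w: 3 universal, 1 existential.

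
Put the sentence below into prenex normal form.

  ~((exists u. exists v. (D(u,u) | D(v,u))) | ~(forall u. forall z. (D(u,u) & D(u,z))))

forall u. forall v. forall s. forall z. (~D(u,u) & ~D(v,u) & D(s,s) & D(s,z))

Push ¬ through the quantifiers and connectives to reach negation normal form:
  (forall u. forall v. (~D(u,u) & ~D(v,u))) & (forall u. forall z. (D(u,u) & D(u,z)))
Give each quantifier a distinct variable: u↦s.
  (forall u. forall v. (~D(u,u) & ~D(v,u))) & (forall s. forall z. (D(s,s) & D(s,z)))
Finally move all quantifiers to the prefix:
  forall u. forall v. forall s. forall z. (~D(u,u) & ~D(v,u) & D(s,s) & D(s,z))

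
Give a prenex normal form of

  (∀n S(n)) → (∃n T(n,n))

∃n ∃x (¬S(n) ∨ T(x,x))

Eliminate → and ↔ using ¬ and ∨.
  ¬(∀n S(n)) ∨ (∃n T(n,n))
Drive negations inward (¬∀x A ≡ ∃x ¬A, ¬∃x A ≡ ∀x ¬A, De Morgan for ∧/∨):
  (∃n ¬S(n)) ∨ (∃n T(n,n))
Give each quantifier a distinct variable: n↦x.
  (∃n ¬S(n)) ∨ (∃x T(x,x))
Extract every quantifier outward, since the variables are now distinct and don't occur free across branches:
  ∃n ∃x (¬S(n) ∨ T(x,x))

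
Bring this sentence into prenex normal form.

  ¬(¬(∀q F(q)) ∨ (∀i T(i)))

Drive negations inward (¬∀x A ≡ ∃x ¬A, ¬∃x A ≡ ∀x ¬A, De Morgan for ∧/∨):
  (∀q F(q)) ∧ (∃i ¬T(i))
Pull the quantifiers to the front (each side's bound variable is not free in the other side):
  ∀q ∃i (F(q) ∧ ¬T(i))

∀q ∃i (F(q) ∧ ¬T(i))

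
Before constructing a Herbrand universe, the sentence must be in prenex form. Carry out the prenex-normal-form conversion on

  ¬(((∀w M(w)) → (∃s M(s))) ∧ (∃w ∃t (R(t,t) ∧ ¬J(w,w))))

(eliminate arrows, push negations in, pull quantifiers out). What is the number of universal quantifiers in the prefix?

Eliminate → and ↔ using ¬ and ∨.
  ¬((¬(∀w M(w)) ∨ (∃s M(s))) ∧ (∃w ∃t (R(t,t) ∧ ¬J(w,w))))
Drive negations inward (¬∀x A ≡ ∃x ¬A, ¬∃x A ≡ ∀x ¬A, De Morgan for ∧/∨):
  (∀w M(w)) ∧ (∀s ¬M(s)) ∨ (∀w ∀t (¬R(t,t) ∨ J(w,w)))
Give each quantifier a distinct variable: w↦p.
  (∀w M(w)) ∧ (∀s ¬M(s)) ∨ (∀p ∀t (¬R(t,t) ∨ J(p,p)))
Pull the quantifiers to the front (each side's bound variable is not free in the other side):
  ∀w ∀s ∀p ∀t (M(w) ∧ ¬M(s) ∨ ¬R(t,t) ∨ J(p,p))
The prefix is ∀w ∀s ∀p ∀t: 4 universal, 0 existential.

4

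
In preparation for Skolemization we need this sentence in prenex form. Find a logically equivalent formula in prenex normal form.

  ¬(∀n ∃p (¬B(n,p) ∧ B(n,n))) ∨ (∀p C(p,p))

∃n ∀p ∀z1 (B(n,p) ∨ ¬B(n,n) ∨ C(z1,z1))

Drive negations inward (¬∀x A ≡ ∃x ¬A, ¬∃x A ≡ ∀x ¬A, De Morgan for ∧/∨):
  (∃n ∀p (B(n,p) ∨ ¬B(n,n))) ∨ (∀p C(p,p))
Give each quantifier a distinct variable: p↦z1.
  (∃n ∀p (B(n,p) ∨ ¬B(n,n))) ∨ (∀z1 C(z1,z1))
Extract every quantifier outward, since the variables are now distinct and don't occur free across branches:
  ∃n ∀p ∀z1 (B(n,p) ∨ ¬B(n,n) ∨ C(z1,z1))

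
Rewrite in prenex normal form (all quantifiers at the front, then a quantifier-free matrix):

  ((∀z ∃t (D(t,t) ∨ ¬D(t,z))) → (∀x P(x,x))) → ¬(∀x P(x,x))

Eliminate → and ↔ using ¬ and ∨.
  ¬(¬(∀z ∃t (D(t,t) ∨ ¬D(t,z))) ∨ (∀x P(x,x))) ∨ ¬(∀x P(x,x))
Push ¬ through the quantifiers and connectives to reach negation normal form:
  (∀z ∃t (D(t,t) ∨ ¬D(t,z))) ∧ (∃x ¬P(x,x)) ∨ (∃x ¬P(x,x))
Standardize variables apart so no two quantifiers bind the same name: x↦a.
  (∀z ∃t (D(t,t) ∨ ¬D(t,z))) ∧ (∃x ¬P(x,x)) ∨ (∃a ¬P(a,a))
Pull the quantifiers to the front (each side's bound variable is not free in the other side):
  ∀z ∃t ∃x ∃a ((D(t,t) ∨ ¬D(t,z)) ∧ ¬P(x,x) ∨ ¬P(a,a))

∀z ∃t ∃x ∃a ((D(t,t) ∨ ¬D(t,z)) ∧ ¬P(x,x) ∨ ¬P(a,a))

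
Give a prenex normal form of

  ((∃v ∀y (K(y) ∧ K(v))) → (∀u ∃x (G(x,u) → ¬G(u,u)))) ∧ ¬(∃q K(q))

First replace A → B with ¬A ∨ B.
  (¬(∃v ∀y (K(y) ∧ K(v))) ∨ (∀u ∃x (¬G(x,u) ∨ ¬G(u,u)))) ∧ ¬(∃q K(q))
Push ¬ through the quantifiers and connectives to reach negation normal form:
  ((∀v ∃y (¬K(y) ∨ ¬K(v))) ∨ (∀u ∃x (¬G(x,u) ∨ ¬G(u,u)))) ∧ (∀q ¬K(q))
All bound variables are already distinct, so no renaming is needed.
Finally move all quantifiers to the prefix:
  ∀v ∃y ∀u ∃x ∀q ((¬K(y) ∨ ¬K(v) ∨ ¬G(x,u) ∨ ¬G(u,u)) ∧ ¬K(q))

∀v ∃y ∀u ∃x ∀q ((¬K(y) ∨ ¬K(v) ∨ ¬G(x,u) ∨ ¬G(u,u)) ∧ ¬K(q))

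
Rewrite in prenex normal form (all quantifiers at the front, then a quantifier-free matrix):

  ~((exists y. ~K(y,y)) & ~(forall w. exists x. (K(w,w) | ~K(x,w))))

Drive negations inward (¬∀x A ≡ ∃x ¬A, ¬∃x A ≡ ∀x ¬A, De Morgan for ∧/∨):
  (forall y. K(y,y)) | (forall w. exists x. (K(w,w) | ~K(x,w)))
Pull the quantifiers to the front (each side's bound variable is not free in the other side):
  forall y. forall w. exists x. (K(y,y) | K(w,w) | ~K(x,w))

forall y. forall w. exists x. (K(y,y) | K(w,w) | ~K(x,w))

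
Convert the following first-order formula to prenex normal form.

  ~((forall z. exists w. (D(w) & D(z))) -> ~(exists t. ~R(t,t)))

Eliminate → and ↔ using ¬ and ∨.
  ~(~(forall z. exists w. (D(w) & D(z))) | ~(exists t. ~R(t,t)))
Push ¬ through the quantifiers and connectives to reach negation normal form:
  (forall z. exists w. (D(w) & D(z))) & (exists t. ~R(t,t))
All bound variables are already distinct, so no renaming is needed.
Pull the quantifiers to the front (each side's bound variable is not free in the other side):
  forall z. exists w. exists t. (D(w) & D(z) & ~R(t,t))

forall z. exists w. exists t. (D(w) & D(z) & ~R(t,t))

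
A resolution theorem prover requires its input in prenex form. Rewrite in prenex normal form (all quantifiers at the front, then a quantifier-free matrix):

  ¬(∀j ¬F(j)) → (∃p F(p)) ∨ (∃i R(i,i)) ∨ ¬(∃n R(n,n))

Eliminate → and ↔ using ¬ and ∨.
  ¬¬(∀j ¬F(j)) ∨ (∃p F(p)) ∨ (∃i R(i,i)) ∨ ¬(∃n R(n,n))
Drive negations inward (¬∀x A ≡ ∃x ¬A, ¬∃x A ≡ ∀x ¬A, De Morgan for ∧/∨):
  (∀j ¬F(j)) ∨ (∃p F(p)) ∨ (∃i R(i,i)) ∨ (∀n ¬R(n,n))
Extract every quantifier outward, since the variables are now distinct and don't occur free across branches:
  ∀j ∃p ∃i ∀n (¬F(j) ∨ F(p) ∨ R(i,i) ∨ ¬R(n,n))

∀j ∃p ∃i ∀n (¬F(j) ∨ F(p) ∨ R(i,i) ∨ ¬R(n,n))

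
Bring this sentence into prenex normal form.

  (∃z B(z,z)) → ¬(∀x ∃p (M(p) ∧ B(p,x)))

First replace A → B with ¬A ∨ B.
  ¬(∃z B(z,z)) ∨ ¬(∀x ∃p (M(p) ∧ B(p,x)))
Move each ¬ inward, flipping quantifiers it crosses:
  (∀z ¬B(z,z)) ∨ (∃x ∀p (¬M(p) ∨ ¬B(p,x)))
All bound variables are already distinct, so no renaming is needed.
Extract every quantifier outward, since the variables are now distinct and don't occur free across branches:
  ∀z ∃x ∀p (¬B(z,z) ∨ ¬M(p) ∨ ¬B(p,x))

∀z ∃x ∀p (¬B(z,z) ∨ ¬M(p) ∨ ¬B(p,x))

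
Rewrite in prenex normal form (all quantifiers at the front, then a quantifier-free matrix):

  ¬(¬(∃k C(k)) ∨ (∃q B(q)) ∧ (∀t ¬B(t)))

Push ¬ through the quantifiers and connectives to reach negation normal form:
  (∃k C(k)) ∧ ((∀q ¬B(q)) ∨ (∃t B(t)))
Extract every quantifier outward, since the variables are now distinct and don't occur free across branches:
  ∃k ∀q ∃t (C(k) ∧ (¬B(q) ∨ B(t)))

∃k ∀q ∃t (C(k) ∧ (¬B(q) ∨ B(t)))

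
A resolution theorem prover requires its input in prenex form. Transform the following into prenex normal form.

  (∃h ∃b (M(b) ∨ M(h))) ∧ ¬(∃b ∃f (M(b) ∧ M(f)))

Drive negations inward (¬∀x A ≡ ∃x ¬A, ¬∃x A ≡ ∀x ¬A, De Morgan for ∧/∨):
  (∃h ∃b (M(b) ∨ M(h))) ∧ (∀b ∀f (¬M(b) ∨ ¬M(f)))
Standardize variables apart so no two quantifiers bind the same name: b↦y1.
  (∃h ∃b (M(b) ∨ M(h))) ∧ (∀y1 ∀f (¬M(y1) ∨ ¬M(f)))
Extract every quantifier outward, since the variables are now distinct and don't occur free across branches:
  ∃h ∃b ∀y1 ∀f ((M(b) ∨ M(h)) ∧ (¬M(y1) ∨ ¬M(f)))

∃h ∃b ∀y1 ∀f ((M(b) ∨ M(h)) ∧ (¬M(y1) ∨ ¬M(f)))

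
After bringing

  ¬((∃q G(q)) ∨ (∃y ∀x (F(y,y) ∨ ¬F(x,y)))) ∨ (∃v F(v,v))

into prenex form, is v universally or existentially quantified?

Drive negations inward (¬∀x A ≡ ∃x ¬A, ¬∃x A ≡ ∀x ¬A, De Morgan for ∧/∨):
  (∀q ¬G(q)) ∧ (∀y ∃x (¬F(y,y) ∧ F(x,y))) ∨ (∃v F(v,v))
Finally move all quantifiers to the prefix:
  ∀q ∀y ∃x ∃v (¬G(q) ∧ ¬F(y,y) ∧ F(x,y) ∨ F(v,v))
The quantifier ∃v sits under an even number of negations, so it remains existential.

existential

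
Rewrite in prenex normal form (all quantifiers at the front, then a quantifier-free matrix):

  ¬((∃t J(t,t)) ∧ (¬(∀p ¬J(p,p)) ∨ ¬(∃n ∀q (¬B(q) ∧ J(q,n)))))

Push ¬ through the quantifiers and connectives to reach negation normal form:
  (∀t ¬J(t,t)) ∨ (∀p ¬J(p,p)) ∧ (∃n ∀q (¬B(q) ∧ J(q,n)))
All bound variables are already distinct, so no renaming is needed.
Pull the quantifiers to the front (each side's bound variable is not free in the other side):
  ∀t ∀p ∃n ∀q (¬J(t,t) ∨ ¬J(p,p) ∧ ¬B(q) ∧ J(q,n))

∀t ∀p ∃n ∀q (¬J(t,t) ∨ ¬J(p,p) ∧ ¬B(q) ∧ J(q,n))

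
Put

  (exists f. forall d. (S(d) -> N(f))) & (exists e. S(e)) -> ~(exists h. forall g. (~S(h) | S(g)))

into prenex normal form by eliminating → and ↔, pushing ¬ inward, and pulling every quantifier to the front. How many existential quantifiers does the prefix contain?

2

First replace A → B with ¬A ∨ B.
  ~((exists f. forall d. (~S(d) | N(f))) & (exists e. S(e))) | ~(exists h. forall g. (~S(h) | S(g)))
Move each ¬ inward, flipping quantifiers it crosses:
  (forall f. exists d. (S(d) & ~N(f))) | (forall e. ~S(e)) | (forall h. exists g. (S(h) & ~S(g)))
All bound variables are already distinct, so no renaming is needed.
Pull the quantifiers to the front (each side's bound variable is not free in the other side):
  forall f. exists d. forall e. forall h. exists g. (S(d) & ~N(f) | ~S(e) | S(h) & ~S(g))
The prefix is forall f exists d forall e forall h exists g: 3 universal, 2 existential.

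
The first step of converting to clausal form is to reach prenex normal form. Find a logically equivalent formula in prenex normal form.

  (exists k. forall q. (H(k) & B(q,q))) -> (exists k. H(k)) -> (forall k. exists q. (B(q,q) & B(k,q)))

forall k. exists q. forall r. forall w1. exists b. (~H(k) | ~B(q,q) | ~H(r) | B(b,b) & B(w1,b))

Eliminate → and ↔ using ¬ and ∨.
  ~(exists k. forall q. (H(k) & B(q,q))) | ~(exists k. H(k)) | (forall k. exists q. (B(q,q) & B(k,q)))
Push ¬ through the quantifiers and connectives to reach negation normal form:
  (forall k. exists q. (~H(k) | ~B(q,q))) | (forall k. ~H(k)) | (forall k. exists q. (B(q,q) & B(k,q)))
Standardize variables apart so no two quantifiers bind the same name: k↦r, k↦w1, q↦b.
  (forall k. exists q. (~H(k) | ~B(q,q))) | (forall r. ~H(r)) | (forall w1. exists b. (B(b,b) & B(w1,b)))
Finally move all quantifiers to the prefix:
  forall k. exists q. forall r. forall w1. exists b. (~H(k) | ~B(q,q) | ~H(r) | B(b,b) & B(w1,b))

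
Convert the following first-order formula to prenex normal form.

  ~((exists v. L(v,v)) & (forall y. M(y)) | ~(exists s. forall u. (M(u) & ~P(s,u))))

Move each ¬ inward, flipping quantifiers it crosses:
  ((forall v. ~L(v,v)) | (exists y. ~M(y))) & (exists s. forall u. (M(u) & ~P(s,u)))
Finally move all quantifiers to the prefix:
  forall v. exists y. exists s. forall u. ((~L(v,v) | ~M(y)) & M(u) & ~P(s,u))

forall v. exists y. exists s. forall u. ((~L(v,v) | ~M(y)) & M(u) & ~P(s,u))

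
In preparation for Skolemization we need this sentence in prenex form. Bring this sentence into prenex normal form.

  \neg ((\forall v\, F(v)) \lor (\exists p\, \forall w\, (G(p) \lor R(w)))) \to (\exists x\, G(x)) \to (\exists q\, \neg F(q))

\forall v\, \exists p\, \forall w\, \forall x\, \exists q\, (F(v) \lor G(p) \lor R(w) \lor \neg G(x) \lor \neg F(q))

Rewrite implications/biconditionals: A → B as ¬A ∨ B.
  \neg \neg ((\forall v\, F(v)) \lor (\exists p\, \forall w\, (G(p) \lor R(w)))) \lor \neg (\exists x\, G(x)) \lor (\exists q\, \neg F(q))
Drive negations inward (¬∀x A ≡ ∃x ¬A, ¬∃x A ≡ ∀x ¬A, De Morgan for ∧/∨):
  (\forall v\, F(v)) \lor (\exists p\, \forall w\, (G(p) \lor R(w))) \lor (\forall x\, \neg G(x)) \lor (\exists q\, \neg F(q))
All bound variables are already distinct, so no renaming is needed.
Finally move all quantifiers to the prefix:
  \forall v\, \exists p\, \forall w\, \forall x\, \exists q\, (F(v) \lor G(p) \lor R(w) \lor \neg G(x) \lor \neg F(q))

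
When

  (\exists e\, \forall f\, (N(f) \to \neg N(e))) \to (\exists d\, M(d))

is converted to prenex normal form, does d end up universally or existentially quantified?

existential

Eliminate → and ↔ using ¬ and ∨.
  \neg (\exists e\, \forall f\, (\neg N(f) \lor \neg N(e))) \lor (\exists d\, M(d))
Drive negations inward (¬∀x A ≡ ∃x ¬A, ¬∃x A ≡ ∀x ¬A, De Morgan for ∧/∨):
  (\forall e\, \exists f\, (N(f) \land N(e))) \lor (\exists d\, M(d))
All bound variables are already distinct, so no renaming is needed.
Pull the quantifiers to the front (each side's bound variable is not free in the other side):
  \forall e\, \exists f\, \exists d\, (N(f) \land N(e) \lor M(d))
The quantifier \exists d sits under an even number of negations (counting the antecedent side of each →), so it remains existential.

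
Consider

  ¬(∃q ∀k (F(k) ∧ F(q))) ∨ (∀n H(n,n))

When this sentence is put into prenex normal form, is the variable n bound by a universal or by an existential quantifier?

universal

Move each ¬ inward, flipping quantifiers it crosses:
  (∀q ∃k (¬F(k) ∨ ¬F(q))) ∨ (∀n H(n,n))
All bound variables are already distinct, so no renaming is needed.
Extract every quantifier outward, since the variables are now distinct and don't occur free across branches:
  ∀q ∃k ∀n (¬F(k) ∨ ¬F(q) ∨ H(n,n))
The quantifier ∀n sits under an even number of negations, so it remains universal.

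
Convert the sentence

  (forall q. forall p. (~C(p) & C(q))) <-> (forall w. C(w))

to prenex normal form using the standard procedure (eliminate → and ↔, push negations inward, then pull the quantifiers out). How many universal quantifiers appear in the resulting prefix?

Rewrite implications/biconditionals: A → B as ¬A ∨ B; A ↔ B as (¬A ∨ B) ∧ (¬B ∨ A).
  (~(forall q. forall p. (~C(p) & C(q))) | (forall w. C(w))) & (~(forall w. C(w)) | (forall q. forall p. (~C(p) & C(q))))
Move each ¬ inward, flipping quantifiers it crosses:
  ((exists q. exists p. (C(p) | ~C(q))) | (forall w. C(w))) & ((exists w. ~C(w)) | (forall q. forall p. (~C(p) & C(q))))
Standardize variables apart so no two quantifiers bind the same name: w↦u, q↦s, p↦x.
  ((exists q. exists p. (C(p) | ~C(q))) | (forall w. C(w))) & ((exists u. ~C(u)) | (forall s. forall x. (~C(x) & C(s))))
Pull the quantifiers to the front (each side's bound variable is not free in the other side):
  exists q. exists p. forall w. exists u. forall s. forall x. ((C(p) | ~C(q) | C(w)) & (~C(u) | ~C(x) & C(s)))
The prefix is exists q exists p forall w exists u forall s forall x: 3 universal, 3 existential.

3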